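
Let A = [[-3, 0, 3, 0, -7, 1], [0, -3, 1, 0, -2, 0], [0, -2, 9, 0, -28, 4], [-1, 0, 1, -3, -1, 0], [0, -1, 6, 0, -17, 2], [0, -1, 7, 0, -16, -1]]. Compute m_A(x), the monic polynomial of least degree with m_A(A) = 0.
m_A(x) = (x + 3)^3

The characteristic polynomial factors as (x + 3)^6. The minimal polynomial is ∏(x - λ)^{k_λ} where k_λ is the size of the largest Jordan block at λ.

For λ = -3: rank(A + 3I) = 4, and the largest Jordan block has size 3 (the smallest k with rank((A + 3I)^k) = rank((A + 3I)^(k+1))).

So m_A(x) = (x + 3)^3.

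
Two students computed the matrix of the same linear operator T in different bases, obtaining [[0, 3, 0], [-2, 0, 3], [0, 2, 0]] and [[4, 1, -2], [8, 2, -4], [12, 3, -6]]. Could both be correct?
No.

Both have characteristic polynomial x^3, but the minimal polynomial of A is x^3 while the minimal polynomial of B is x^2. The minimal polynomial is a similarity invariant, so A and B are not similar.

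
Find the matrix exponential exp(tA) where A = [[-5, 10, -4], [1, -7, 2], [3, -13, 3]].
e^{tA} = [[(t^2 - 2*t + 1)*e^{-3*t}, 2*t*(5 - 2*t)*e^{-3*t}, 2*t*(t - 2)*e^{-3*t}], [t*e^{-3*t}, (1 - 4*t)*e^{-3*t}, 2*t*e^{-3*t}], [t*(6 - t)*e^{-3*t}/2, t*(2*t - 13)*e^{-3*t}, (-t^2 + 6*t + 1)*e^{-3*t}]]

A has Jordan form J = [[-3, 1, 0], [0, -3, 1], [0, 0, -3]] with A = PJP^{-1}, so e^{tA} = P e^{tJ} P^{-1}.

For a Jordan block J_k(λ), e^{tJ_k(λ)} = e^{λt} · (I + tN + t^2 N^2/2! + ... + t^{k-1} N^{k-1}/(k-1)!) where N is the nilpotent superdiagonal part.

Assembling the blocks and conjugating back gives the entries of e^{tA} as shown above.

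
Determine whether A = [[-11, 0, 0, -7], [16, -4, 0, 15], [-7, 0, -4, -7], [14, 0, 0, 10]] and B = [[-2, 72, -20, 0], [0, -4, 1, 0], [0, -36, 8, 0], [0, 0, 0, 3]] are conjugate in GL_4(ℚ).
No.

trace(A) = -9 but trace(B) = 5. The trace is a similarity invariant, so A and B are not similar.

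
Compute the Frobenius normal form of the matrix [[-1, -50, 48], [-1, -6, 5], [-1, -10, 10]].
The invariant factors of A (the non-unit diagonal entries of the Smith normal form of xI - A over ℚ[x]) are (x - 4)(x - 3)(x + 4), each dividing the next. The characteristic polynomial is their product, (x - 4)(x - 3)(x + 4).

The rational canonical form is the block-diagonal matrix of companion matrices C(f_i):
R = [[0, 0, -48], [1, 0, 16], [0, 1, 3]].

R = [[0, 0, -48], [1, 0, 16], [0, 1, 3]]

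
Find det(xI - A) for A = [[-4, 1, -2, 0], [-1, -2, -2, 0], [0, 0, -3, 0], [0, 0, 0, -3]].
χ_A(x) = (x + 3)^4

xI - A = [[x + 4, -1, 2, 0], [1, x + 2, 2, 0], [0, 0, x + 3, 0], [0, 0, 0, x + 3]].

Expanding det(xI - A) along the first row:
det(xI - A) = + (x + 4)·det([[x + 2, 2, 0], [0, x + 3, 0], [0, 0, x + 3]]) - (-1)·det([[1, 2, 0], [0, x + 3, 0], [0, 0, x + 3]]) + (2)·det([[1, x + 2, 0], [0, 0, 0], [0, 0, x + 3]]) - (0)·det([[1, x + 2, 2], [0, 0, x + 3], [0, 0, 0]]).

Evaluating gives χ_A(x) = x^4 + 12x^3 + 54x^2 + 108x + 81 = (x + 3)^4.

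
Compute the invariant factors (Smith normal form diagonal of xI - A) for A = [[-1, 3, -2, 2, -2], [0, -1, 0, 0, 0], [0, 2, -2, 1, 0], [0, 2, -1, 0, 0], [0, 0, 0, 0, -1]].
The Jordan structure of A has elementary divisors (x + 1)^2, (x + 1)^2, (x + 1). Arranging the block sizes at each eigenvalue in decreasing order and taking row products gives the invariant factors.

Invariant factors (smallest first, each dividing the next): x + 1, (x + 1)^2, (x + 1)^2.

Check: the last factor (x + 1)^2 is the minimal polynomial, and the product (x + 1)^5 is the characteristic polynomial.

x + 1, (x + 1)^2, (x + 1)^2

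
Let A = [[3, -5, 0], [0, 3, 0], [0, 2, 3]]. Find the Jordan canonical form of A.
J = [[3, 1, 0], [0, 3, 0], [0, 0, 3]]

The characteristic polynomial is det(xI - A) = (x - 3)^3, so the eigenvalues are 3 (algebraic multiplicity 3).

For λ = 3: rank(A - 3I) = 1, rank((A - 3I)^2) = 0. The eigenspace has dimension 3 - 1 = 2, so there are 2 Jordan blocks; the rank sequence gives block sizes [2, 1].

Assembling the blocks gives the Jordan form J above.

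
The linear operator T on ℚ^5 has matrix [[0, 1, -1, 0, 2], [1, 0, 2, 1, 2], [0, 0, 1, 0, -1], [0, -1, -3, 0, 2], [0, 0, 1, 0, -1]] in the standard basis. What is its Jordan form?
The characteristic polynomial is det(xI - A) = x^5, so the eigenvalues are 0 (algebraic multiplicity 5).

For λ = 0: rank(A) = 3, rank(A^2) = 1, rank(A^3) = 0. The eigenspace has dimension 5 - 3 = 2, so there are 2 Jordan blocks; the rank sequence gives block sizes [3, 2].

Assembling the blocks gives the Jordan form J above.

J = [[0, 1, 0, 0, 0], [0, 0, 1, 0, 0], [0, 0, 0, 0, 0], [0, 0, 0, 0, 1], [0, 0, 0, 0, 0]]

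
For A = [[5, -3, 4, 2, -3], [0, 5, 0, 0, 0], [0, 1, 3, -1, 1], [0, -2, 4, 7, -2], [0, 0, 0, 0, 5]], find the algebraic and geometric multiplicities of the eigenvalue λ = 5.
algebraic multiplicity 5, geometric multiplicity 3

The characteristic polynomial is (x - 5)^5, so the factor x - 5 appears with exponent 5: the algebraic multiplicity is 5.

rank(A - 5I) = 2, so the eigenspace has dimension 5 - 2 = 3: the geometric multiplicity is 3.

Since 3 < 5, A is not diagonalizable.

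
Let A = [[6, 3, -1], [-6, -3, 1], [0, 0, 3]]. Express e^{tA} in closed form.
e^{tA} = [[2*e^{3*t} - 1, e^{3*t} - 1, -t*e^{3*t}], [2 - 2*e^{3*t}, 2 - e^{3*t}, t*e^{3*t}], [0, 0, e^{3*t}]]

A has Jordan form J = [[0, 0, 0], [0, 3, 1], [0, 0, 3]] with A = PJP^{-1}, so e^{tA} = P e^{tJ} P^{-1}.

For a Jordan block J_k(λ), e^{tJ_k(λ)} = e^{λt} · (I + tN + t^2 N^2/2! + ... + t^{k-1} N^{k-1}/(k-1)!) where N is the nilpotent superdiagonal part.

Assembling the blocks and conjugating back gives the entries of e^{tA} as shown above.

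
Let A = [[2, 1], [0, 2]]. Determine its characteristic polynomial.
xI - A = [[x - 2, -1], [0, x - 2]].

Expanding det(xI - A) along the first row:
det(xI - A) = + (x - 2)·det([[x - 2]]) - (-1)·det([[0]]).

Evaluating gives χ_A(x) = x^2 - 4x + 4 = (x - 2)^2.

χ_A(x) = (x - 2)^2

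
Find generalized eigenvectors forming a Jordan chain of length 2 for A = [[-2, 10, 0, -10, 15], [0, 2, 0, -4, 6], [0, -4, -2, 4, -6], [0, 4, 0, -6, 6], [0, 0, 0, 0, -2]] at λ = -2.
We seek v_1 ∈ ker((A + 2I)^2) \ ker(A + 2I), then set v_{i+1} = (A + 2I) v_i.

One such chain is v_1 = [[1, 2, 0, 0, -1]]^T, v_2 = [[5, 2, -2, 2, 0]]^T. Check: (A + 2I) v_2 = [[0, 0, 0, 0, 0]]^T = 0.

v_1 = [[1, 2, 0, 0, -1]]^T, v_2 = [[5, 2, -2, 2, 0]]^T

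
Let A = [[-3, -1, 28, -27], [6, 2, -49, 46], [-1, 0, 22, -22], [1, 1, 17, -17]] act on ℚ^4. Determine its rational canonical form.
The invariant factors of A (the non-unit diagonal entries of the Smith normal form of xI - A over ℚ[x]) are (x - 4)(x^3 + 4x - 2), each dividing the next. The characteristic polynomial is their product, (x - 4)(x^3 + 4x - 2).

The rational canonical form is the block-diagonal matrix of companion matrices C(f_i):
R = [[0, 0, 0, -8], [1, 0, 0, 18], [0, 1, 0, -4], [0, 0, 1, 4]].

Note the characteristic polynomial does not split into linear factors over ℚ, so A has no Jordan form over ℚ; the rational canonical form exists over any field.

R = [[0, 0, 0, -8], [1, 0, 0, 18], [0, 1, 0, -4], [0, 0, 1, 4]]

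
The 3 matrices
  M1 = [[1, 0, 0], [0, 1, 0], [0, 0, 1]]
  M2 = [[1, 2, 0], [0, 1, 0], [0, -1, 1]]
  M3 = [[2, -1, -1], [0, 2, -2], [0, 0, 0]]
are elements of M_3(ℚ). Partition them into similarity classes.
Characteristic polynomials: χ_{M1} = (x - 1)^3, χ_{M2} = (x - 1)^3, χ_{M3} = x(x - 2)^2.

{M1}: invariant factors x - 1, x - 1, x - 1.

{M2}: invariant factors x - 1, (x - 1)^2.

{M3}: invariant factors x(x - 2)^2.

Matrices are similar if and only if their invariant-factor lists agree; the partition into similarity classes is {M1}, {M2}, {M3}.

3 classes: {M1}, {M2}, {M3}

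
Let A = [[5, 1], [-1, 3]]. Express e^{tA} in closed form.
A has Jordan form J = [[4, 1], [0, 4]] with A = PJP^{-1}, so e^{tA} = P e^{tJ} P^{-1}.

For a Jordan block J_k(λ), e^{tJ_k(λ)} = e^{λt} · (I + tN + t^2 N^2/2! + ... + t^{k-1} N^{k-1}/(k-1)!) where N is the nilpotent superdiagonal part.

Assembling the blocks and conjugating back gives the entries of e^{tA} as shown above.

e^{tA} = [[(t + 1)*e^{4*t}, t*e^{4*t}], [-t*e^{4*t}, (1 - t)*e^{4*t}]]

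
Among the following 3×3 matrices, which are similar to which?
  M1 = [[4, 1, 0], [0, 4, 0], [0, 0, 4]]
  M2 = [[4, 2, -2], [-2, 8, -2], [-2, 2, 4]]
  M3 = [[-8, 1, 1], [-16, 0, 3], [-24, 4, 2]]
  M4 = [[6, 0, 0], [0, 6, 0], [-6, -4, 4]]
Characteristic polynomials: χ_{M1} = (x - 4)^3, χ_{M2} = (x - 6)^2(x - 4), χ_{M3} = (x + 2)^3, χ_{M4} = (x - 6)^2(x - 4).

{M1}: invariant factors x - 4, (x - 4)^2.

{M2, M4}: invariant factors x - 6, (x - 6)(x - 4).

{M3}: invariant factors (x + 2)^3.

Matrices are similar if and only if their invariant-factor lists agree; the partition into similarity classes is {M1}, {M2, M4}, {M3}.

3 classes: {M1}, {M2, M4}, {M3}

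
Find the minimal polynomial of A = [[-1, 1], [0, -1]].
The characteristic polynomial factors as (x + 1)^2. The minimal polynomial is ∏(x - λ)^{k_λ} where k_λ is the size of the largest Jordan block at λ.

For λ = -1: rank(A + I) = 1, and the largest Jordan block has size 2 (the smallest k with rank((A + I)^k) = rank((A + I)^(k+1))).

So m_A(x) = (x + 1)^2.

m_A(x) = (x + 1)^2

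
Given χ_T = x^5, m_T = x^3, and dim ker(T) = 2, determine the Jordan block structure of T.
λ = 0: algebraic multiplicity 5 (exponent in χ_T), largest block size 3 (exponent in m_T), 2 blocks (geometric multiplicity). These force block sizes [3, 2].

Jordan blocks: (0, 3), (0, 2)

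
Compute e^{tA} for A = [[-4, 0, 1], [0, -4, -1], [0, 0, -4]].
e^{tA} = [[e^{-4*t}, 0, t*e^{-4*t}], [0, e^{-4*t}, -t*e^{-4*t}], [0, 0, e^{-4*t}]]

A has Jordan form J = [[-4, 1, 0], [0, -4, 0], [0, 0, -4]] with A = PJP^{-1}, so e^{tA} = P e^{tJ} P^{-1}.

For a Jordan block J_k(λ), e^{tJ_k(λ)} = e^{λt} · (I + tN + t^2 N^2/2! + ... + t^{k-1} N^{k-1}/(k-1)!) where N is the nilpotent superdiagonal part.

Assembling the blocks and conjugating back gives the entries of e^{tA} as shown above.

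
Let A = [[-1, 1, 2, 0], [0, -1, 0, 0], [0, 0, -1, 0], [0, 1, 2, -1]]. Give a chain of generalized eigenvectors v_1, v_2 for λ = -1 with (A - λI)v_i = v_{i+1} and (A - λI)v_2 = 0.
We seek v_1 ∈ ker((A + I)^2) \ ker(A + I), then set v_{i+1} = (A + I) v_i.

One such chain is v_1 = [[3, 1, 0, 5]]^T, v_2 = [[1, 0, 0, 1]]^T. Check: (A + I) v_2 = [[0, 0, 0, 0]]^T = 0.

v_1 = [[3, 1, 0, 5]]^T, v_2 = [[1, 0, 0, 1]]^T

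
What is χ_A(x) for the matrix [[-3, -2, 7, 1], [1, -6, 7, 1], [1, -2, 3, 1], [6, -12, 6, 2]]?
xI - A = [[x + 3, 2, -7, -1], [-1, x + 6, -7, -1], [-1, 2, x - 3, -1], [-6, 12, -6, x - 2]].

Expanding det(xI - A) along the first row:
det(xI - A) = + (x + 3)·det([[x + 6, -7, -1], [2, x - 3, -1], [12, -6, x - 2]]) - (2)·det([[-1, -7, -1], [-1, x - 3, -1], [-6, -6, x - 2]]) + (-7)·det([[-1, x + 6, -1], [-1, 2, -1], [-6, 12, x - 2]]) - (-1)·det([[-1, x + 6, -7], [-1, 2, x - 3], [-6, 12, -6]]).

Evaluating gives χ_A(x) = x^4 + 4x^3 - 12x^2 - 32x + 64 = (x - 2)^2(x + 4)^2.

χ_A(x) = (x - 2)^2(x + 4)^2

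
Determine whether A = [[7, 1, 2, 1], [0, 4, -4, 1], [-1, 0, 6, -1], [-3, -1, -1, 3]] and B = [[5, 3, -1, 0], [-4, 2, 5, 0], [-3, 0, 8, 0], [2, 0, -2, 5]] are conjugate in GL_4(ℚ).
Yes.

Two matrices over a field are similar if and only if they have the same invariant factors.

Both A and B have characteristic polynomial (x - 5)^4 and minimal polynomial (x - 5)^3. Computing further, both have invariant factors x - 5, (x - 5)^3. Hence A and B are similar.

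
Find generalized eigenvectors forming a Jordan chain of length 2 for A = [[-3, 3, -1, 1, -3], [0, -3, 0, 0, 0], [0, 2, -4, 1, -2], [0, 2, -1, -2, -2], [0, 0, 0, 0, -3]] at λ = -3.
We seek v_1 ∈ ker((A + 3I)^2) \ ker(A + 3I), then set v_{i+1} = (A + 3I) v_i.

One such chain is v_1 = [[0, 1, 0, -2, 0]]^T, v_2 = [[1, 0, 0, 0, 0]]^T. Check: (A + 3I) v_2 = [[0, 0, 0, 0, 0]]^T = 0.

v_1 = [[0, 1, 0, -2, 0]]^T, v_2 = [[1, 0, 0, 0, 0]]^T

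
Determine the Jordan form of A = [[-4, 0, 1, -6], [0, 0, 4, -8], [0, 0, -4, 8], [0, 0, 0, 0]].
The characteristic polynomial is det(xI - A) = x^2(x + 4)^2, so the eigenvalues are -4 (algebraic multiplicity 2), 0 (algebraic multiplicity 2).

For λ = -4: rank(A + 4I) = 3, rank((A + 4I)^2) = 2. The eigenspace has dimension 4 - 3 = 1, so there is 1 Jordan block; the rank sequence gives block sizes [2].

For λ = 0: rank(A) = 2. The eigenspace has dimension 4 - 2 = 2, so there are 2 Jordan blocks; the rank sequence gives block sizes [1, 1].

Assembling the blocks gives the Jordan form J above.

J = [[-4, 1, 0, 0], [0, -4, 0, 0], [0, 0, 0, 0], [0, 0, 0, 0]]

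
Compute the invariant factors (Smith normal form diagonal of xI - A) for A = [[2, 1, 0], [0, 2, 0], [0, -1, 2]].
x - 2, (x - 2)^2

The Jordan structure of A has elementary divisors (x - 2)^2, (x - 2). Arranging the block sizes at each eigenvalue in decreasing order and taking row products gives the invariant factors.

Invariant factors (smallest first, each dividing the next): x - 2, (x - 2)^2.

Check: the last factor (x - 2)^2 is the minimal polynomial, and the product (x - 2)^3 is the characteristic polynomial.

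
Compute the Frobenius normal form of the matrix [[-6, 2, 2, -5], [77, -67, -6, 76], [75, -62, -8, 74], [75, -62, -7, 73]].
The invariant factors of A (the non-unit diagonal entries of the Smith normal form of xI - A over ℚ[x]) are (x - 3)(x + 1)(x + 5)^2, each dividing the next. The characteristic polynomial is their product, (x - 3)(x + 1)(x + 5)^2.

The rational canonical form is the block-diagonal matrix of companion matrices C(f_i):
R = [[0, 0, 0, 75], [1, 0, 0, 80], [0, 1, 0, -2], [0, 0, 1, -8]].

R = [[0, 0, 0, 75], [1, 0, 0, 80], [0, 1, 0, -2], [0, 0, 1, -8]]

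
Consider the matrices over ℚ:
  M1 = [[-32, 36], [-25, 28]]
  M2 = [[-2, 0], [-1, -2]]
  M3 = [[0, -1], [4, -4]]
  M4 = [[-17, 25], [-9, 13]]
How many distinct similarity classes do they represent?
Characteristic polynomials: χ_{M1} = (x + 2)^2, χ_{M2} = (x + 2)^2, χ_{M3} = (x + 2)^2, χ_{M4} = (x + 2)^2.

{M1, M2, M3, M4}: invariant factors (x + 2)^2.

Matrices are similar if and only if their invariant-factor lists agree; the partition into similarity classes is {M1, M2, M3, M4}.

1 class: {M1, M2, M3, M4}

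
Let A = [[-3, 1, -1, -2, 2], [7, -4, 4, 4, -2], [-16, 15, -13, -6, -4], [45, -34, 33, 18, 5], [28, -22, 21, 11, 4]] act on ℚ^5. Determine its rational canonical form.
R = [[0, 0, 0, 0, -2], [1, 0, 0, 0, 0], [0, 1, 0, 0, 6], [0, 0, 1, 0, -5], [0, 0, 0, 1, 2]]

The invariant factors of A (the non-unit diagonal entries of the Smith normal form of xI - A over ℚ[x]) are (x - 1)^2(x^3 + 4x + 2), each dividing the next. The characteristic polynomial is their product, (x - 1)^2(x^3 + 4x + 2).

The rational canonical form is the block-diagonal matrix of companion matrices C(f_i):
R = [[0, 0, 0, 0, -2], [1, 0, 0, 0, 0], [0, 1, 0, 0, 6], [0, 0, 1, 0, -5], [0, 0, 0, 1, 2]].

Note the characteristic polynomial does not split into linear factors over ℚ, so A has no Jordan form over ℚ; the rational canonical form exists over any field.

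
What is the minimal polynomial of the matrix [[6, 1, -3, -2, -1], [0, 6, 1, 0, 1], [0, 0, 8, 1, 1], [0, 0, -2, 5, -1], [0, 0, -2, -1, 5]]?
m_A(x) = (x - 6)^3

The characteristic polynomial factors as (x - 6)^5. The minimal polynomial is ∏(x - λ)^{k_λ} where k_λ is the size of the largest Jordan block at λ.

For λ = 6: rank(A - 6I) = 3, and the largest Jordan block has size 3 (the smallest k with rank((A - 6I)^k) = rank((A - 6I)^(k+1))).

So m_A(x) = (x - 6)^3.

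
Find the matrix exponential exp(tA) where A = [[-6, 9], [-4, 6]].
e^{tA} = [[1 - 6*t, 9*t], [-4*t, 6*t + 1]]

A has Jordan form J = [[0, 1], [0, 0]] with A = PJP^{-1}, so e^{tA} = P e^{tJ} P^{-1}.

For a Jordan block J_k(λ), e^{tJ_k(λ)} = e^{λt} · (I + tN + t^2 N^2/2! + ... + t^{k-1} N^{k-1}/(k-1)!) where N is the nilpotent superdiagonal part.

Assembling the blocks and conjugating back gives the entries of e^{tA} as shown above.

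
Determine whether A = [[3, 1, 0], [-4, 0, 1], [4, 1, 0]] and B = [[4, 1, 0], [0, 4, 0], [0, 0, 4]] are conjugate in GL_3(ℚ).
No.

trace(A) = 3 but trace(B) = 12. The trace is a similarity invariant, so A and B are not similar.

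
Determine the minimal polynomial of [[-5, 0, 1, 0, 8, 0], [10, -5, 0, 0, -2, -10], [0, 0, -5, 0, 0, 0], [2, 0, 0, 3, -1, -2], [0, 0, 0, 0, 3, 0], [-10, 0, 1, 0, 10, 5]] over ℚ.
m_A(x) = (x - 5)(x - 3)^2(x + 5)^2

The characteristic polynomial factors as (x - 5)(x - 3)^2(x + 5)^3. The minimal polynomial is ∏(x - λ)^{k_λ} where k_λ is the size of the largest Jordan block at λ.

For λ = -5: rank(A + 5I) = 4, and the largest Jordan block has size 2 (the smallest k with rank((A + 5I)^k) = rank((A + 5I)^(k+1))).
For λ = 3: rank(A - 3I) = 5, and the largest Jordan block has size 2 (the smallest k with rank((A - 3I)^k) = rank((A - 3I)^(k+1))).
For λ = 5: rank(A - 5I) = 5, and the largest Jordan block has size 1 (the smallest k with rank((A - 5I)^k) = rank((A - 5I)^(k+1))).

So m_A(x) = (x - 5)(x - 3)^2(x + 5)^2.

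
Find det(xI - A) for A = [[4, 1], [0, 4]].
xI - A = [[x - 4, -1], [0, x - 4]].

Expanding det(xI - A) along the first row:
det(xI - A) = + (x - 4)·det([[x - 4]]) - (-1)·det([[0]]).

Evaluating gives χ_A(x) = x^2 - 8x + 16 = (x - 4)^2.

χ_A(x) = (x - 4)^2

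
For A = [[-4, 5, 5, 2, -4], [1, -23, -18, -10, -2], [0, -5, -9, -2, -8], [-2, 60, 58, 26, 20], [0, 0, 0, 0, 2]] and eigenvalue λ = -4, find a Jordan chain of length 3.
We seek v_1 ∈ ker((A + 4I)^3) \ ker((A + 4I)^2), then set v_{i+1} = (A + 4I) v_i.

One such chain is v_1 = [[0, -1, 1, 0, 0]]^T, v_2 = [[0, 1, 0, -2, 0]]^T, v_3 = [[1, 1, -1, 0, 0]]^T. Check: (A + 4I) v_3 = [[0, 0, 0, 0, 0]]^T = 0.

v_1 = [[0, -1, 1, 0, 0]]^T, v_2 = [[0, 1, 0, -2, 0]]^T, v_3 = [[1, 1, -1, 0, 0]]^T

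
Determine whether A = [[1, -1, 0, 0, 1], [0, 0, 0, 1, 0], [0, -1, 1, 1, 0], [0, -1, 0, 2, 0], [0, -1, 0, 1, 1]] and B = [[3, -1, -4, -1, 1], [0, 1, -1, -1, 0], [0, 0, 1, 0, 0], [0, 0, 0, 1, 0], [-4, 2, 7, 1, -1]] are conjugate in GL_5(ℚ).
Yes.

Two matrices over a field are similar if and only if they have the same invariant factors.

Both A and B have characteristic polynomial (x - 1)^5 and minimal polynomial (x - 1)^2. Computing further, both have invariant factors x - 1, (x - 1)^2, (x - 1)^2. Hence A and B are similar.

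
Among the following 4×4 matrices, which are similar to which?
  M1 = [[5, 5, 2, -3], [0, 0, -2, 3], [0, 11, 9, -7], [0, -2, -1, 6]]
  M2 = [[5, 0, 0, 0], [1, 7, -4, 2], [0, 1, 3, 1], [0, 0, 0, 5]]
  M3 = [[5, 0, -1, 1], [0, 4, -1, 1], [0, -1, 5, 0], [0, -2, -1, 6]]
1 class: {M1, M2, M3}

Characteristic polynomials: χ_{M1} = (x - 5)^4, χ_{M2} = (x - 5)^4, χ_{M3} = (x - 5)^4.

{M1, M2, M3}: invariant factors x - 5, (x - 5)^3.

Matrices are similar if and only if their invariant-factor lists agree; the partition into similarity classes is {M1, M2, M3}.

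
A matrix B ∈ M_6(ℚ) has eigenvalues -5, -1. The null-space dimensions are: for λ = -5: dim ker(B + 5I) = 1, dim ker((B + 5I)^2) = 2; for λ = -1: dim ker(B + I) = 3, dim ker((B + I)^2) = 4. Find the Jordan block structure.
λ = -5: successive nullity increments [1, 1] count blocks of size ≥ k; block sizes are [2].
λ = -1: successive nullity increments [3, 1] count blocks of size ≥ k; block sizes are [2, 1, 1].

Jordan blocks: (-5, 2), (-1, 2), (-1, 1), (-1, 1)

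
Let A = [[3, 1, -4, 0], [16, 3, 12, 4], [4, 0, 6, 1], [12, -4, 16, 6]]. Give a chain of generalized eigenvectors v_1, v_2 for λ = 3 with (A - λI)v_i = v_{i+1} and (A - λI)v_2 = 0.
v_1 = [[0, 1, 0, 0]]^T, v_2 = [[1, 0, 0, -4]]^T

We seek v_1 ∈ ker((A - 3I)^2) \ ker(A - 3I), then set v_{i+1} = (A - 3I) v_i.

One such chain is v_1 = [[0, 1, 0, 0]]^T, v_2 = [[1, 0, 0, -4]]^T. Check: (A - 3I) v_2 = [[0, 0, 0, 0]]^T = 0.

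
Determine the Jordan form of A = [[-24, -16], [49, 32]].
J = [[4, 1], [0, 4]]

The characteristic polynomial is det(xI - A) = (x - 4)^2, so the eigenvalues are 4 (algebraic multiplicity 2).

For λ = 4: rank(A - 4I) = 1, rank((A - 4I)^2) = 0. The eigenspace has dimension 2 - 1 = 1, so there is 1 Jordan block; the rank sequence gives block sizes [2].

Assembling the blocks gives the Jordan form J above.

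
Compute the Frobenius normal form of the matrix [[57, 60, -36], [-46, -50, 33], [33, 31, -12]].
R = [[0, 0, 45], [1, 0, 9], [0, 1, -5]]

The invariant factors of A (the non-unit diagonal entries of the Smith normal form of xI - A over ℚ[x]) are (x - 3)(x + 3)(x + 5), each dividing the next. The characteristic polynomial is their product, (x - 3)(x + 3)(x + 5).

The rational canonical form is the block-diagonal matrix of companion matrices C(f_i):
R = [[0, 0, 45], [1, 0, 9], [0, 1, -5]].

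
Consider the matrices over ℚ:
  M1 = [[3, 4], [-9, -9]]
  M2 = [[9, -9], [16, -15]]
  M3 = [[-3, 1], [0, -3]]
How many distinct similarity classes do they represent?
1 class: {M1, M2, M3}

Characteristic polynomials: χ_{M1} = (x + 3)^2, χ_{M2} = (x + 3)^2, χ_{M3} = (x + 3)^2.

{M1, M2, M3}: invariant factors (x + 3)^2.

Matrices are similar if and only if their invariant-factor lists agree; the partition into similarity classes is {M1, M2, M3}.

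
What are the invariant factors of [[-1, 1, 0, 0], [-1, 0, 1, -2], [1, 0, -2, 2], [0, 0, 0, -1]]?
The Jordan structure of A has elementary divisors (x + 1)^3, (x + 1). Arranging the block sizes at each eigenvalue in decreasing order and taking row products gives the invariant factors.

Invariant factors (smallest first, each dividing the next): x + 1, (x + 1)^3.

Check: the last factor (x + 1)^3 is the minimal polynomial, and the product (x + 1)^4 is the characteristic polynomial.

x + 1, (x + 1)^3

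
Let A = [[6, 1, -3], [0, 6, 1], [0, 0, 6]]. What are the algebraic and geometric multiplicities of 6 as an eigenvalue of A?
The characteristic polynomial is (x - 6)^3, so the factor x - 6 appears with exponent 3: the algebraic multiplicity is 3.

rank(A - 6I) = 2, so the eigenspace has dimension 3 - 2 = 1: the geometric multiplicity is 1.

Since 1 < 3, A is not diagonalizable.

algebraic multiplicity 3, geometric multiplicity 1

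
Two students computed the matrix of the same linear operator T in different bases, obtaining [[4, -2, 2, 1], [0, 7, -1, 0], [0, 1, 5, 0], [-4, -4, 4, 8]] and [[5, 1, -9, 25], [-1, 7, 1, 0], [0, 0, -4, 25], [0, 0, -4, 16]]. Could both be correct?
Two matrices over a field are similar if and only if they have the same invariant factors.

Both A and B have characteristic polynomial (x - 6)^4 and minimal polynomial (x - 6)^2. Computing further, both have invariant factors (x - 6)^2, (x - 6)^2. Hence A and B are similar.

Yes.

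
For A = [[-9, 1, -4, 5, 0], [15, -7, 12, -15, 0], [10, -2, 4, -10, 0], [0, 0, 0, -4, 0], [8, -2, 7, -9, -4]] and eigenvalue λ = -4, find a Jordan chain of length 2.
We seek v_1 ∈ ker((A + 4I)^2) \ ker(A + 4I), then set v_{i+1} = (A + 4I) v_i.

One such chain is v_1 = [[0, 1, 0, 0, 0]]^T, v_2 = [[1, -3, -2, 0, -2]]^T. Check: (A + 4I) v_2 = [[0, 0, 0, 0, 0]]^T = 0.

v_1 = [[0, 1, 0, 0, 0]]^T, v_2 = [[1, -3, -2, 0, -2]]^T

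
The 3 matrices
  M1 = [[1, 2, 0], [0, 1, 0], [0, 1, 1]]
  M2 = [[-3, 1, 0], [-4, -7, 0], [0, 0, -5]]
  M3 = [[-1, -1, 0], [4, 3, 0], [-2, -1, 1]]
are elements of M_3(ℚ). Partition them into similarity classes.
2 classes: {M1, M3}, {M2}

Characteristic polynomials: χ_{M1} = (x - 1)^3, χ_{M2} = (x + 5)^3, χ_{M3} = (x - 1)^3.

{M1, M3}: invariant factors x - 1, (x - 1)^2.

{M2}: invariant factors x + 5, (x + 5)^2.

Matrices are similar if and only if their invariant-factor lists agree; the partition into similarity classes is {M1, M3}, {M2}.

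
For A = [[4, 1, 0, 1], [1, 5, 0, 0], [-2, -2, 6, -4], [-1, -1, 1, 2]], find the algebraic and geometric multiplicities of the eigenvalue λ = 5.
algebraic multiplicity 1, geometric multiplicity 1

The characteristic polynomial is (x - 5)(x - 4)^3, so the factor x - 5 appears with exponent 1: the algebraic multiplicity is 1.

rank(A - 5I) = 3, so the eigenspace has dimension 4 - 3 = 1: the geometric multiplicity is 1.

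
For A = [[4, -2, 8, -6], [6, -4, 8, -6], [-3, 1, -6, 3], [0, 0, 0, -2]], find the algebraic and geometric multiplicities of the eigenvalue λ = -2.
algebraic multiplicity 4, geometric multiplicity 3

The characteristic polynomial is (x + 2)^4, so the factor x + 2 appears with exponent 4: the algebraic multiplicity is 4.

rank(A + 2I) = 1, so the eigenspace has dimension 4 - 1 = 3: the geometric multiplicity is 3.

Since 3 < 4, A is not diagonalizable.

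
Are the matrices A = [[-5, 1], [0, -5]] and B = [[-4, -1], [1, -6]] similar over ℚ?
Two matrices over a field are similar if and only if they have the same invariant factors.

Both A and B have characteristic polynomial (x + 5)^2 and minimal polynomial (x + 5)^2. Computing further, both have invariant factors (x + 5)^2. Hence A and B are similar.

Yes.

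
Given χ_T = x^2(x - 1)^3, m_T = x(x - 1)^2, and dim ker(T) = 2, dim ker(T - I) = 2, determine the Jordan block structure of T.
Jordan blocks: (0, 1), (0, 1), (1, 2), (1, 1)

λ = 0: algebraic multiplicity 2 (exponent in χ_T), largest block size 1 (exponent in m_T), 2 blocks (geometric multiplicity). These force block sizes [1, 1].
λ = 1: algebraic multiplicity 3 (exponent in χ_T), largest block size 2 (exponent in m_T), 2 blocks (geometric multiplicity). These force block sizes [2, 1].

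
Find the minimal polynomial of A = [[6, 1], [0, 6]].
m_A(x) = (x - 6)^2

The characteristic polynomial factors as (x - 6)^2. The minimal polynomial is ∏(x - λ)^{k_λ} where k_λ is the size of the largest Jordan block at λ.

For λ = 6: rank(A - 6I) = 1, and the largest Jordan block has size 2 (the smallest k with rank((A - 6I)^k) = rank((A - 6I)^(k+1))).

So m_A(x) = (x - 6)^2.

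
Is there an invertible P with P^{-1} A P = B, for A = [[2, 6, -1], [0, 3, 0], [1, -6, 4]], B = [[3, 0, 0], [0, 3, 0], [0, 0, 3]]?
No.

Both have characteristic polynomial (x - 3)^3, but the minimal polynomial of A is (x - 3)^2 while the minimal polynomial of B is x - 3. The minimal polynomial is a similarity invariant, so A and B are not similar.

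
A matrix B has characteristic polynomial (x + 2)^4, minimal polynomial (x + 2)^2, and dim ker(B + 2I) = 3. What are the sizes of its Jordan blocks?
Jordan blocks: (-2, 2), (-2, 1), (-2, 1)

λ = -2: algebraic multiplicity 4 (exponent in χ_B), largest block size 2 (exponent in m_B), 3 blocks (geometric multiplicity). These force block sizes [2, 1, 1].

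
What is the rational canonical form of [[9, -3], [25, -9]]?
R = [[0, 6], [1, 0]]

The invariant factors of A (the non-unit diagonal entries of the Smith normal form of xI - A over ℚ[x]) are x^2 - 6, each dividing the next. The characteristic polynomial is their product, x^2 - 6.

The rational canonical form is the block-diagonal matrix of companion matrices C(f_i):
R = [[0, 6], [1, 0]].

Note the characteristic polynomial does not split into linear factors over ℚ, so A has no Jordan form over ℚ; the rational canonical form exists over any field.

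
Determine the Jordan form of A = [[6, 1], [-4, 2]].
The characteristic polynomial is det(xI - A) = (x - 4)^2, so the eigenvalues are 4 (algebraic multiplicity 2).

For λ = 4: rank(A - 4I) = 1, rank((A - 4I)^2) = 0. The eigenspace has dimension 2 - 1 = 1, so there is 1 Jordan block; the rank sequence gives block sizes [2].

Assembling the blocks gives the Jordan form J above.

J = [[4, 1], [0, 4]]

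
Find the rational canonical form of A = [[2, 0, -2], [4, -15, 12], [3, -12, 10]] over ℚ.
The invariant factors of A (the non-unit diagonal entries of the Smith normal form of xI - A over ℚ[x]) are (x - 1)(x^2 + 4x - 6), each dividing the next. The characteristic polynomial is their product, (x - 1)(x^2 + 4x - 6).

The rational canonical form is the block-diagonal matrix of companion matrices C(f_i):
R = [[0, 0, -6], [1, 0, 10], [0, 1, -3]].

Note the characteristic polynomial does not split into linear factors over ℚ, so A has no Jordan form over ℚ; the rational canonical form exists over any field.

R = [[0, 0, -6], [1, 0, 10], [0, 1, -3]]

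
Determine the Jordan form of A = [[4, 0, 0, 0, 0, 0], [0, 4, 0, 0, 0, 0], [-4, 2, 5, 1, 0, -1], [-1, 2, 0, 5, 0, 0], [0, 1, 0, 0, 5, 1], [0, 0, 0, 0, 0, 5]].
The characteristic polynomial is det(xI - A) = (x - 5)^4(x - 4)^2, so the eigenvalues are 4 (algebraic multiplicity 2), 5 (algebraic multiplicity 4).

For λ = 4: rank(A - 4I) = 4. The eigenspace has dimension 6 - 4 = 2, so there are 2 Jordan blocks; the rank sequence gives block sizes [1, 1].

For λ = 5: rank(A - 5I) = 4, rank((A - 5I)^2) = 2. The eigenspace has dimension 6 - 4 = 2, so there are 2 Jordan blocks; the rank sequence gives block sizes [2, 2].

Assembling the blocks gives the Jordan form J above.

J = [[4, 0, 0, 0, 0, 0], [0, 4, 0, 0, 0, 0], [0, 0, 5, 1, 0, 0], [0, 0, 0, 5, 0, 0], [0, 0, 0, 0, 5, 1], [0, 0, 0, 0, 0, 5]]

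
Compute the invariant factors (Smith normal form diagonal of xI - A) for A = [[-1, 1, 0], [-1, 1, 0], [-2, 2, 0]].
x, x^2

The Jordan structure of A has elementary divisors x^2, x. Arranging the block sizes at each eigenvalue in decreasing order and taking row products gives the invariant factors.

Invariant factors (smallest first, each dividing the next): x, x^2.

Check: the last factor x^2 is the minimal polynomial, and the product x^3 is the characteristic polynomial.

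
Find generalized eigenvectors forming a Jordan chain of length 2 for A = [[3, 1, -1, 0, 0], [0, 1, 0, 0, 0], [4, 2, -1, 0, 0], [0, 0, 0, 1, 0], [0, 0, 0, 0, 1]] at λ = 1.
We seek v_1 ∈ ker((A - I)^2) \ ker(A - I), then set v_{i+1} = (A - I) v_i.

One such chain is v_1 = [[0, 1, 0, 0, 0]]^T, v_2 = [[1, 0, 2, 0, 0]]^T. Check: (A - I) v_2 = [[0, 0, 0, 0, 0]]^T = 0.

v_1 = [[0, 1, 0, 0, 0]]^T, v_2 = [[1, 0, 2, 0, 0]]^T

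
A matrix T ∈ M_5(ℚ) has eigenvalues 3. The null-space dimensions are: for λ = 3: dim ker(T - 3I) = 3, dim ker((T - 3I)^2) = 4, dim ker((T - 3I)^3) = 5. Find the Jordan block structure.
Jordan blocks: (3, 3), (3, 1), (3, 1)

λ = 3: successive nullity increments [3, 1, 1] count blocks of size ≥ k; block sizes are [3, 1, 1].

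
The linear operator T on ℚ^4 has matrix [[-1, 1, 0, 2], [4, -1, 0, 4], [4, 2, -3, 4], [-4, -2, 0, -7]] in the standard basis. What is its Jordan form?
J = [[-3, 1, 0, 0], [0, -3, 0, 0], [0, 0, -3, 0], [0, 0, 0, -3]]

The characteristic polynomial is det(xI - A) = (x + 3)^4, so the eigenvalues are -3 (algebraic multiplicity 4).

For λ = -3: rank(A + 3I) = 1, rank((A + 3I)^2) = 0. The eigenspace has dimension 4 - 1 = 3, so there are 3 Jordan blocks; the rank sequence gives block sizes [2, 1, 1].

Assembling the blocks gives the Jordan form J above.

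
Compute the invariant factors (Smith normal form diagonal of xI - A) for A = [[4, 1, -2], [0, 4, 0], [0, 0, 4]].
x - 4, (x - 4)^2

The Jordan structure of A has elementary divisors (x - 4)^2, (x - 4). Arranging the block sizes at each eigenvalue in decreasing order and taking row products gives the invariant factors.

Invariant factors (smallest first, each dividing the next): x - 4, (x - 4)^2.

Check: the last factor (x - 4)^2 is the minimal polynomial, and the product (x - 4)^3 is the characteristic polynomial.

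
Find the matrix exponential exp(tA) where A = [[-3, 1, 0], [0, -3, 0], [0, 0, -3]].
e^{tA} = [[e^{-3*t}, t*e^{-3*t}, 0], [0, e^{-3*t}, 0], [0, 0, e^{-3*t}]]

A has Jordan form J = [[-3, 1, 0], [0, -3, 0], [0, 0, -3]] with A = PJP^{-1}, so e^{tA} = P e^{tJ} P^{-1}.

For a Jordan block J_k(λ), e^{tJ_k(λ)} = e^{λt} · (I + tN + t^2 N^2/2! + ... + t^{k-1} N^{k-1}/(k-1)!) where N is the nilpotent superdiagonal part.

Assembling the blocks and conjugating back gives the entries of e^{tA} as shown above.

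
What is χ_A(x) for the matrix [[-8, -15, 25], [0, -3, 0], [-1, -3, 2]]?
xI - A = [[x + 8, 15, -25], [0, x + 3, 0], [1, 3, x - 2]].

Expanding det(xI - A) along the first row:
det(xI - A) = + (x + 8)·det([[x + 3, 0], [3, x - 2]]) - (15)·det([[0, 0], [1, x - 2]]) + (-25)·det([[0, x + 3], [1, 3]]).

Evaluating gives χ_A(x) = x^3 + 9x^2 + 27x + 27 = (x + 3)^3.

χ_A(x) = (x + 3)^3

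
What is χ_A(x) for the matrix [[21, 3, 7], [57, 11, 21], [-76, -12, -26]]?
χ_A(x) = (x - 2)^3

xI - A = [[x - 21, -3, -7], [-57, x - 11, -21], [76, 12, x + 26]].

Expanding det(xI - A) along the first row:
det(xI - A) = + (x - 21)·det([[x - 11, -21], [12, x + 26]]) - (-3)·det([[-57, -21], [76, x + 26]]) + (-7)·det([[-57, x - 11], [76, 12]]).

Evaluating gives χ_A(x) = x^3 - 6x^2 + 12x - 8 = (x - 2)^3.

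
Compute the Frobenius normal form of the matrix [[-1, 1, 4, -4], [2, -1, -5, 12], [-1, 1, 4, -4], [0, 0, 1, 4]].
The invariant factors of A (the non-unit diagonal entries of the Smith normal form of xI - A over ℚ[x]) are x(x - 2)^3, each dividing the next. The characteristic polynomial is their product, x(x - 2)^3.

The rational canonical form is the block-diagonal matrix of companion matrices C(f_i):
R = [[0, 0, 0, 0], [1, 0, 0, 8], [0, 1, 0, -12], [0, 0, 1, 6]].

R = [[0, 0, 0, 0], [1, 0, 0, 8], [0, 1, 0, -12], [0, 0, 1, 6]]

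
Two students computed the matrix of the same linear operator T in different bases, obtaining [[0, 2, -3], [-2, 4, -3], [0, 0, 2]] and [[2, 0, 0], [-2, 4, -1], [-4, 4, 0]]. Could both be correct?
Two matrices over a field are similar if and only if they have the same invariant factors.

Both A and B have characteristic polynomial (x - 2)^3 and minimal polynomial (x - 2)^2. Computing further, both have invariant factors x - 2, (x - 2)^2. Hence A and B are similar.

Yes.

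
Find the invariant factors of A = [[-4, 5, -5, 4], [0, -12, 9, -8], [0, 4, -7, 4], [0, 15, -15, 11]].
The Jordan structure of A has elementary divisors (x + 4)^2, (x + 3), (x + 1). Arranging the block sizes at each eigenvalue in decreasing order and taking row products gives the invariant factors.

Invariant factors (smallest first, each dividing the next): (x + 1)(x + 3)(x + 4)^2.

Check: the last factor (x + 1)(x + 3)(x + 4)^2 is the minimal polynomial, and the product (x + 1)(x + 3)(x + 4)^2 is the characteristic polynomial.

(x + 1)(x + 3)(x + 4)^2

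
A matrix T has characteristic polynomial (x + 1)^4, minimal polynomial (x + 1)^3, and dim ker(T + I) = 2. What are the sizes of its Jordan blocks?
λ = -1: algebraic multiplicity 4 (exponent in χ_T), largest block size 3 (exponent in m_T), 2 blocks (geometric multiplicity). These force block sizes [3, 1].

Jordan blocks: (-1, 3), (-1, 1)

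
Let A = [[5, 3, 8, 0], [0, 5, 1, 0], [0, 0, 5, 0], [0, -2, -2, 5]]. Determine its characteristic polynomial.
χ_A(x) = (x - 5)^4

xI - A = [[x - 5, -3, -8, 0], [0, x - 5, -1, 0], [0, 0, x - 5, 0], [0, 2, 2, x - 5]].

Expanding det(xI - A) along the first row:
det(xI - A) = + (x - 5)·det([[x - 5, -1, 0], [0, x - 5, 0], [2, 2, x - 5]]) - (-3)·det([[0, -1, 0], [0, x - 5, 0], [0, 2, x - 5]]) + (-8)·det([[0, x - 5, 0], [0, 0, 0], [0, 2, x - 5]]) - (0)·det([[0, x - 5, -1], [0, 0, x - 5], [0, 2, 2]]).

Evaluating gives χ_A(x) = x^4 - 20x^3 + 150x^2 - 500x + 625 = (x - 5)^4.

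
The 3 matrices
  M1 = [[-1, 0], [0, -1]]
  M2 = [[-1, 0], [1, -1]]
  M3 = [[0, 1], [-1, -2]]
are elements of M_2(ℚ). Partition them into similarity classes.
2 classes: {M1}, {M2, M3}

Characteristic polynomials: χ_{M1} = (x + 1)^2, χ_{M2} = (x + 1)^2, χ_{M3} = (x + 1)^2.

{M1}: invariant factors x + 1, x + 1.

{M2, M3}: invariant factors (x + 1)^2.

Matrices are similar if and only if their invariant-factor lists agree; the partition into similarity classes is {M1}, {M2, M3}.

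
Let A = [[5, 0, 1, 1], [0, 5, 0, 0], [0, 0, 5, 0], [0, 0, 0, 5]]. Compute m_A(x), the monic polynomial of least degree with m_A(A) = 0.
The characteristic polynomial factors as (x - 5)^4. The minimal polynomial is ∏(x - λ)^{k_λ} where k_λ is the size of the largest Jordan block at λ.

For λ = 5: rank(A - 5I) = 1, and the largest Jordan block has size 2 (the smallest k with rank((A - 5I)^k) = rank((A - 5I)^(k+1))).

So m_A(x) = (x - 5)^2.

m_A(x) = (x - 5)^2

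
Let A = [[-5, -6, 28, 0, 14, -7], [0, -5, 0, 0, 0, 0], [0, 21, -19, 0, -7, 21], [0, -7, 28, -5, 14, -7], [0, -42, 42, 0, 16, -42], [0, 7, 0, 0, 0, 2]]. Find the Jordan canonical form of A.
J = [[-5, 1, 0, 0, 0, 0], [0, -5, 0, 0, 0, 0], [0, 0, -5, 0, 0, 0], [0, 0, 0, -5, 0, 0], [0, 0, 0, 0, 2, 0], [0, 0, 0, 0, 0, 2]]

The characteristic polynomial is det(xI - A) = (x - 2)^2(x + 5)^4, so the eigenvalues are -5 (algebraic multiplicity 4), 2 (algebraic multiplicity 2).

For λ = -5: rank(A + 5I) = 3, rank((A + 5I)^2) = 2. The eigenspace has dimension 6 - 3 = 3, so there are 3 Jordan blocks; the rank sequence gives block sizes [2, 1, 1].

For λ = 2: rank(A - 2I) = 4. The eigenspace has dimension 6 - 4 = 2, so there are 2 Jordan blocks; the rank sequence gives block sizes [1, 1].

Assembling the blocks gives the Jordan form J above.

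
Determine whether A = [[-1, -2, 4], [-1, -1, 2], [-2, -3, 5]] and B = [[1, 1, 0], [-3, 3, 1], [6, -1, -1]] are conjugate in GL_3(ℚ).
Two matrices over a field are similar if and only if they have the same invariant factors.

Both A and B have characteristic polynomial (x - 1)^3 and minimal polynomial (x - 1)^3. Computing further, both have invariant factors (x - 1)^3. Hence A and B are similar.

Yes.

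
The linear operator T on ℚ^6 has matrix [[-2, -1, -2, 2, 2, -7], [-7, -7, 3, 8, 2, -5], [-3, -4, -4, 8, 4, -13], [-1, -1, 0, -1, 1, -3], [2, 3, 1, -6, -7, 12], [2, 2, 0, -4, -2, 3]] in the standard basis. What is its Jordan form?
J = [[-3, 1, 0, 0, 0, 0], [0, -3, 1, 0, 0, 0], [0, 0, -3, 0, 0, 0], [0, 0, 0, -3, 1, 0], [0, 0, 0, 0, -3, 0], [0, 0, 0, 0, 0, -3]]

The characteristic polynomial is det(xI - A) = (x + 3)^6, so the eigenvalues are -3 (algebraic multiplicity 6).

For λ = -3: rank(A + 3I) = 3, rank((A + 3I)^2) = 1, rank((A + 3I)^3) = 0. The eigenspace has dimension 6 - 3 = 3, so there are 3 Jordan blocks; the rank sequence gives block sizes [3, 2, 1].

Assembling the blocks gives the Jordan form J above.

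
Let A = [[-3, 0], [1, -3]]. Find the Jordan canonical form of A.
The characteristic polynomial is det(xI - A) = (x + 3)^2, so the eigenvalues are -3 (algebraic multiplicity 2).

For λ = -3: rank(A + 3I) = 1, rank((A + 3I)^2) = 0. The eigenspace has dimension 2 - 1 = 1, so there is 1 Jordan block; the rank sequence gives block sizes [2].

Assembling the blocks gives the Jordan form J above.

J = [[-3, 1], [0, -3]]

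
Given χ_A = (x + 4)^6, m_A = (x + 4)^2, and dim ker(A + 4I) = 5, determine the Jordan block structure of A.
Jordan blocks: (-4, 2), (-4, 1), (-4, 1), (-4, 1), (-4, 1)

λ = -4: algebraic multiplicity 6 (exponent in χ_A), largest block size 2 (exponent in m_A), 5 blocks (geometric multiplicity). These force block sizes [2, 1, 1, 1, 1].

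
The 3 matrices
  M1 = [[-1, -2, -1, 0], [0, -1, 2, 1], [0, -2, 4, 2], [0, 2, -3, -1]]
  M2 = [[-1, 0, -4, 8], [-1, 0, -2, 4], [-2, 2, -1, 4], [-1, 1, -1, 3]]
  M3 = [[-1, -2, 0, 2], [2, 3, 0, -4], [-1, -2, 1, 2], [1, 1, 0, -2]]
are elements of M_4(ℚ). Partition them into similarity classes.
1 class: {M1, M2, M3}

Characteristic polynomials: χ_{M1} = x(x - 1)^2(x + 1), χ_{M2} = x(x - 1)^2(x + 1), χ_{M3} = x(x - 1)^2(x + 1).

{M1, M2, M3}: invariant factors x(x - 1)^2(x + 1).

Matrices are similar if and only if their invariant-factor lists agree; the partition into similarity classes is {M1, M2, M3}.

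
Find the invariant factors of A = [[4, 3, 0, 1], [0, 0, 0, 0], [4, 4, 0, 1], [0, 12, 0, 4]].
x^2(x - 4)^2

The Jordan structure of A has elementary divisors x^2, (x - 4)^2. Arranging the block sizes at each eigenvalue in decreasing order and taking row products gives the invariant factors.

Invariant factors (smallest first, each dividing the next): x^2(x - 4)^2.

Check: the last factor x^2(x - 4)^2 is the minimal polynomial, and the product x^2(x - 4)^2 is the characteristic polynomial.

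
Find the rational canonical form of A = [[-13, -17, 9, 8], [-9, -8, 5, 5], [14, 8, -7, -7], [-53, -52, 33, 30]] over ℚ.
R = [[0, 0, 0, -9], [1, 0, 0, 6], [0, 1, 0, -7], [0, 0, 1, 2]]

The invariant factors of A (the non-unit diagonal entries of the Smith normal form of xI - A over ℚ[x]) are (x^2 - x + 3)^2, each dividing the next. The characteristic polynomial is their product, (x^2 - x + 3)^2.

The rational canonical form is the block-diagonal matrix of companion matrices C(f_i):
R = [[0, 0, 0, -9], [1, 0, 0, 6], [0, 1, 0, -7], [0, 0, 1, 2]].

Note the characteristic polynomial does not split into linear factors over ℚ, so A has no Jordan form over ℚ; the rational canonical form exists over any field.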